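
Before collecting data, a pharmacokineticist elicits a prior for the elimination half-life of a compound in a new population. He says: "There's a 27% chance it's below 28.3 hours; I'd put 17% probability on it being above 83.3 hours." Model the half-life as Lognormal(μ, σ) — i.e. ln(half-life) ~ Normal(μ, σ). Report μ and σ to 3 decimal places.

μ ≈ 3.765, σ ≈ 0.689

If T ~ Lognormal(μ,σ) then ln T ~ Normal(μ,σ), so the p-quantile of ln T is μ + z_p·σ.
ln(28.3) = 3.343 and ln(83.3) = 4.422; z_{0.27} = -0.6128, z_{0.83} = 0.9542.
σ = (4.422 − 3.343)/(0.9542 − (-0.6128)) = 0.689.
μ = 3.343 − (-0.6128)·0.689 = 3.765.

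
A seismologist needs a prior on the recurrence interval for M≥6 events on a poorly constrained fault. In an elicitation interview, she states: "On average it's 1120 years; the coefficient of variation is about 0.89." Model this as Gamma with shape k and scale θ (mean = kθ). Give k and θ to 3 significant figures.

For Gamma(k, scale θ): mean = kθ, variance = kθ², so CV = 1/√k.
CV = 0.89, hence k = 1/CV² = 1.26.
Then θ = mean/k = 1120/1.26 = 887.

k ≈ 1.26, θ ≈ 887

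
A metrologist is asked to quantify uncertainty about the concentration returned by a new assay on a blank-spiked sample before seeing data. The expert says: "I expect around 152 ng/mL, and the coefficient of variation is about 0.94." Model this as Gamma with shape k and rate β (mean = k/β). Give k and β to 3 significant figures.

k ≈ 1.13, β ≈ 0.00745

For Gamma(k, rate β): mean = k/β, variance = k/β², so CV = 1/√k.
CV = 0.94, hence k = 1/CV² = 1.13.
Then β = k/mean = 1.13/152 = 0.00745.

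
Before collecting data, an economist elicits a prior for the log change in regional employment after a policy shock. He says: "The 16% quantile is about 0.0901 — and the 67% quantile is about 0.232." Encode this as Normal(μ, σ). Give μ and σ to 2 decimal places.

μ = 0.19, σ = 0.10

For Normal(μ,σ), the p-quantile is μ + z_p·σ. Here z_{0.16} = -0.9945, z_{0.67} = 0.4399.
So 0.0901 = μ − 0.9945σ and 0.232 = μ + 0.4399σ.
Subtracting: σ = (0.232 − 0.0901)/(0.4399 − (-0.9945)) = 0.10.
Then μ = 0.0901 − (-0.9945)·0.10 = 0.19.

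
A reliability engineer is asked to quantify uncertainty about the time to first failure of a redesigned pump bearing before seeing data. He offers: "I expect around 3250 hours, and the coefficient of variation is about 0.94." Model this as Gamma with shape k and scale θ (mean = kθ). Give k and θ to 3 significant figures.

For Gamma(k, scale θ): mean = kθ, variance = kθ², so CV = 1/√k.
CV = 0.94, hence k = 1/CV² = 1.13.
Then θ = mean/k = 3250/1.13 = 2870.

k ≈ 1.13, θ ≈ 2870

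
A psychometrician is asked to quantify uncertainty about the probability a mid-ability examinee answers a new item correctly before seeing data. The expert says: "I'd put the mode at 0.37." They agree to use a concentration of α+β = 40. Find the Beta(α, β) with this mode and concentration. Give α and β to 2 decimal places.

α = 15.06, β = 24.94

For α,β > 1 the Beta mode is (α−1)/(α+β−2). With α+β = 40, the mode is (α−1)/38.
Set (α−1)/38 = 0.37 → α = 1 + 0.37·38 = 15.06.
β = 40 − α = 24.94.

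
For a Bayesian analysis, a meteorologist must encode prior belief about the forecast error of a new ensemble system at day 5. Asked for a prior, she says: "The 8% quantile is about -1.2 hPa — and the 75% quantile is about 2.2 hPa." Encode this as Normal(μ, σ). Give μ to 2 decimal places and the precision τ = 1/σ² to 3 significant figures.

μ = 1.10, τ = 0.374

For Normal(μ,σ), the p-quantile is μ + z_p·σ. Here z_{0.08} = -1.405, z_{0.75} = 0.6745.
So -1.2 = μ − 1.405σ and 2.2 = μ + 0.6745σ.
Subtracting: σ = (2.2 − -1.2)/(0.6745 − (-1.405)) = 1.63.
Then μ = -1.2 − (-1.405)·1.63 = 1.10.
Precision τ = 1/σ² = 1/1.635² = 0.374.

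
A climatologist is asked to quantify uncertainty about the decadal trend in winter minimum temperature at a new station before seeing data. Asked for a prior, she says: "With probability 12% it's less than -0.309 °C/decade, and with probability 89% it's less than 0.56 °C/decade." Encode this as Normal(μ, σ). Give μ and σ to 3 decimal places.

μ = 0.116, σ = 0.362

The p-quantile of Normal(μ,σ) is μ + z_p·σ, with z_{0.12} = -1.175 and z_{0.89} = 1.227.
Eliminate σ: μ = (z₂·x₁ − z₁·x₂)/(z₂ − z₁) = (1.227·-0.309 − (-1.175)·0.56)/2.402 = 0.116.
Then σ = (x₂ − x₁)/(z₂ − z₁) = (0.56 − -0.309)/2.402 = 0.362.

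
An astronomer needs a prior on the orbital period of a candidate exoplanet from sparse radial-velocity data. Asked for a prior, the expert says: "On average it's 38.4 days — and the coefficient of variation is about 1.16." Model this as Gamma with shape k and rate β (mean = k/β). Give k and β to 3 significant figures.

k ≈ 0.743, β ≈ 0.0194

For Gamma(k, rate β): mean = k/β, variance = k/β², so CV = 1/√k.
CV = 1.16, hence k = 1/CV² = 0.743.
Then β = k/mean = 0.743/38.4 = 0.0194.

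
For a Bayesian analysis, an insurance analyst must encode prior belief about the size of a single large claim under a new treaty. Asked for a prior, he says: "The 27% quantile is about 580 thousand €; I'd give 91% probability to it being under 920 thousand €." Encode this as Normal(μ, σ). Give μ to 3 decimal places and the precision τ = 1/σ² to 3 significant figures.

For Normal(μ,σ), the p-quantile is μ + z_p·σ. Here z_{0.27} = -0.6128, z_{0.91} = 1.341.
So 580 = μ − 0.6128σ and 920 = μ + 1.341σ.
Subtracting: σ = (920 − 580)/(1.341 − (-0.6128)) = 174.041.
Then μ = 580 − (-0.6128)·174.041 = 686.654.
Precision τ = 1/σ² = 1/174² = 3.3e-05.

μ = 686.654, τ = 3.3e-05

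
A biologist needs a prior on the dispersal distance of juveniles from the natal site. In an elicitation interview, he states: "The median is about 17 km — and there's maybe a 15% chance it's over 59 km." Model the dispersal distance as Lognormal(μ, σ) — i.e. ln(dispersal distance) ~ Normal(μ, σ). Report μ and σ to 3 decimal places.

If T ~ Lognormal(μ,σ) then ln T ~ Normal(μ,σ), so the p-quantile of ln T is μ + z_p·σ.
ln(17) = 2.833 and ln(59) = 4.078; z_{0.5} = 0, z_{0.85} = 1.036.
σ = (4.078 − 2.833)/(1.036 − (0)) = 1.201.
μ = 2.833 − (0)·1.201 = 2.833.

μ ≈ 2.833, σ ≈ 1.201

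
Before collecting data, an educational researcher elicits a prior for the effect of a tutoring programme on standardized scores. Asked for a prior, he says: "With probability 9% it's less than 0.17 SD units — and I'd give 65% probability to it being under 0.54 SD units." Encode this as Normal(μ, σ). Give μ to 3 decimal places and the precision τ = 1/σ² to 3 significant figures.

μ = 0.457, τ = 21.8

The p-quantile of Normal(μ,σ) is μ + z_p·σ, with z_{0.09} = -1.341 and z_{0.65} = 0.3853.
Eliminate σ: μ = (z₂·x₁ − z₁·x₂)/(z₂ − z₁) = (0.3853·0.17 − (-1.341)·0.54)/1.726 = 0.457.
Then σ = (x₂ − x₁)/(z₂ − z₁) = (0.54 − 0.17)/1.726 = 0.214.
Precision τ = 1/σ² = 1/0.2144² = 21.8.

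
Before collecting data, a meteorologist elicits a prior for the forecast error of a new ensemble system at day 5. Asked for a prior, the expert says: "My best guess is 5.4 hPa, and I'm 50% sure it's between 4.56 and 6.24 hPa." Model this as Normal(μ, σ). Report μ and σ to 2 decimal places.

μ = 5.40, σ = 1.25

A symmetric 50% interval runs μ ± z·σ with z = 0.6745.
Half-width = 0.84, so σ = 0.84/0.6745 = 1.25.
μ is the stated best guess, 5.40.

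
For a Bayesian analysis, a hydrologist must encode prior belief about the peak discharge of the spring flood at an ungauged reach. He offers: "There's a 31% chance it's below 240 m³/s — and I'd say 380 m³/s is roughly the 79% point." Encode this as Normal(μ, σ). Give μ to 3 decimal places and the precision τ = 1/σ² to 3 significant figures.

For Normal(μ,σ), the p-quantile is μ + z_p·σ. Here z_{0.31} = -0.4959, z_{0.79} = 0.8064.
So 240 = μ − 0.4959σ and 380 = μ + 0.8064σ.
Subtracting: σ = (380 − 240)/(0.8064 − (-0.4959)) = 107.504.
Then μ = 240 − (-0.4959)·107.504 = 293.306.
Precision τ = 1/σ² = 1/107.5² = 8.65e-05.

μ = 293.306, τ = 8.65e-05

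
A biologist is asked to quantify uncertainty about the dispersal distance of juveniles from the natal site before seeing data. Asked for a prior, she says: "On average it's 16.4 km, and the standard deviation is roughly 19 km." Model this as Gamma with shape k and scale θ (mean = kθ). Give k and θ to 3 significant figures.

For Gamma(k, scale θ): mean = kθ, variance = kθ², so CV = 1/√k.
CV = SD/mean = 19/16.4 = 1.159, hence k = 1/CV² = 0.745.
Then θ = mean/k = 16.4/0.745 = 22.

k ≈ 0.745, θ ≈ 22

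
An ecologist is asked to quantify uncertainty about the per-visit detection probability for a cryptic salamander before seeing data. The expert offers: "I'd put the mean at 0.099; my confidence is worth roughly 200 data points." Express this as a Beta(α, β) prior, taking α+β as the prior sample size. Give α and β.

α = 19.8, β = 180.2

Under the effective-sample-size interpretation, Beta(α, β) has prior mean α/(α+β) and prior sample size α+β.
So α+β = 200 and α/(α+β) = 0.099, giving α = 0.099·200 = 19.8 and β = 200 − 19.8 = 180.2.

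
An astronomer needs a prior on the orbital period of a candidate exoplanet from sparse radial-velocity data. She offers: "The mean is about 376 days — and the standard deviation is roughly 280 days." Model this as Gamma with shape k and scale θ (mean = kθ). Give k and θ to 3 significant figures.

For Gamma(k, scale θ): mean = kθ, variance = kθ², so CV = 1/√k.
CV = SD/mean = 280/376 = 0.7447, hence k = 1/CV² = 1.8.
Then θ = mean/k = 376/1.8 = 209.

k ≈ 1.8, θ ≈ 209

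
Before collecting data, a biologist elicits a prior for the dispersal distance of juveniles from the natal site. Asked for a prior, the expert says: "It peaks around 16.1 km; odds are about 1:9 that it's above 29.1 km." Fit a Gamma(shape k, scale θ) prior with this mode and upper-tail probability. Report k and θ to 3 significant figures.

Gamma(k,θ) with k>1 has mode (k−1)θ, so θ = 16.1/(k−1).
Need P(X < 29.1) = 0.9 with θ tied to k this way. Start at k = 2, θ = 16.1: P(X<29.1) ≈ 0.539.
Too low — raise k to concentrate. Iterating converges to k ≈ 6.44.
Then θ = 16.1/(6.44−1) ≈ 2.96.

k ≈ 6.44, θ ≈ 2.96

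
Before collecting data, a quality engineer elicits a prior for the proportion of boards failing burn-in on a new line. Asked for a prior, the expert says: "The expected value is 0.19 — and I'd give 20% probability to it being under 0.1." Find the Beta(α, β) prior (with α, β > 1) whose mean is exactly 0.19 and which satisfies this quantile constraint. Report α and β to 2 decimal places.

With mean 0.19 fixed, write α = 0.19s, β = 0.81s where s = α+β.
Need P(θ < 0.1) = 0.2 under Beta(0.19s, 0.81s). Normal approximation: (q−m)/√(m(1−m)/s) ≈ z_{0.2} = -0.842, so s ≈ 0.19·0.81·(-0.842)²/(0.1−0.19)² = 13.5.
At s = 13.5: P(θ<0.1) ≈ 0.205. Adjusting to match 0.2 gives s ≈ 13.84.
So α = 0.19·13.84 ≈ 2.63, β = 0.81·13.84 ≈ 11.21.

α ≈ 2.63, β ≈ 11.21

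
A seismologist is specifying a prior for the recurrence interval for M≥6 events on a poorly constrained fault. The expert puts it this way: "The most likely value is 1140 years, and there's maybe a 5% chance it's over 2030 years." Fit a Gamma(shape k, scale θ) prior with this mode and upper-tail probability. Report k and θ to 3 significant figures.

k ≈ 9.37, θ ≈ 136

Gamma(k,θ) with k>1 has mode (k−1)θ, so θ = 1140/(k−1).
Need P(X < 2030) = 0.95 with θ tied to k this way. Start at k = 2, θ = 1140: P(X<2030) ≈ 0.531.
Too low — raise k to concentrate. Iterating converges to k ≈ 9.37.
Then θ = 1140/(9.37−1) ≈ 136.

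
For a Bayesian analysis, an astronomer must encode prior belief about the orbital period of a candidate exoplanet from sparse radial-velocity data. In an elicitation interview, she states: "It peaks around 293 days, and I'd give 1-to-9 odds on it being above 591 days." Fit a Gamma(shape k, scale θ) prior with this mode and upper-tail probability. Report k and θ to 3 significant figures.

k ≈ 4.9, θ ≈ 75.2

Gamma(k,θ) with k>1 has mode (k−1)θ, so θ = 293/(k−1).
Need P(X < 591) = 0.9 with θ tied to k this way. Start at k = 2, θ = 293: P(X<591) ≈ 0.599.
Too low — raise k to concentrate. Iterating converges to k ≈ 4.9.
Then θ = 293/(4.9−1) ≈ 75.2.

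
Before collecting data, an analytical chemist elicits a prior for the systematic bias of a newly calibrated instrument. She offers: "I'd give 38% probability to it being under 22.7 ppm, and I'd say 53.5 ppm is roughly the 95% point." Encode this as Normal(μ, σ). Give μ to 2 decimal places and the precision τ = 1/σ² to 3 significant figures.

μ = 27.52, τ = 0.00401

For Normal(μ,σ), the p-quantile is μ + z_p·σ. Here z_{0.38} = -0.3055, z_{0.95} = 1.645.
So 22.7 = μ − 0.3055σ and 53.5 = μ + 1.645σ.
Subtracting: σ = (53.5 − 22.7)/(1.645 − (-0.3055)) = 15.79.
Then μ = 22.7 − (-0.3055)·15.79 = 27.52.
Precision τ = 1/σ² = 1/15.79² = 0.00401.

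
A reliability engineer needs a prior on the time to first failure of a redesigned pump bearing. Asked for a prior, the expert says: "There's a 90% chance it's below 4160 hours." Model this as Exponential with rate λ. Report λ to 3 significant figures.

P(T < 4160.0) = 1 − e^(−λ·4160.0) = 0.9, so λ = −ln(1−0.9)/4160.0 = −ln(0.1)/4160.0 = 0.000554.

λ ≈ 0.000554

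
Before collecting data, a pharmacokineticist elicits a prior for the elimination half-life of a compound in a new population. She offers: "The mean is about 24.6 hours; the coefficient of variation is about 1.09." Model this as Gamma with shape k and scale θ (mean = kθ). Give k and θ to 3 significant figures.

For Gamma(k, scale θ): mean = kθ, variance = kθ², so CV = 1/√k.
CV = 1.09, hence k = 1/CV² = 0.842.
Then θ = mean/k = 24.6/0.842 = 29.2.

k ≈ 0.842, θ ≈ 29.2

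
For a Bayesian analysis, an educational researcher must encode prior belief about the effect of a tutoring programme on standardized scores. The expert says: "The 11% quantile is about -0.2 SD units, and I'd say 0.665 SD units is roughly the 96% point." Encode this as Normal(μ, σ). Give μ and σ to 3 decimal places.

For Normal(μ,σ), the p-quantile is μ + z_p·σ. Here z_{0.11} = -1.227, z_{0.96} = 1.751.
So -0.2 = μ − 1.227σ and 0.665 = μ + 1.751σ.
Subtracting: σ = (0.665 − -0.2)/(1.751 − (-1.227)) = 0.291.
Then μ = -0.2 − (-1.227)·0.291 = 0.156.

μ = 0.156, σ = 0.291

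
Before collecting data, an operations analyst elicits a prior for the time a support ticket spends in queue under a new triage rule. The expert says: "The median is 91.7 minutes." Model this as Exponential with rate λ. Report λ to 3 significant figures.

Exponential median = ln 2 / λ, so λ = ln 2 / 91.7 = 0.00756.

λ ≈ 0.00756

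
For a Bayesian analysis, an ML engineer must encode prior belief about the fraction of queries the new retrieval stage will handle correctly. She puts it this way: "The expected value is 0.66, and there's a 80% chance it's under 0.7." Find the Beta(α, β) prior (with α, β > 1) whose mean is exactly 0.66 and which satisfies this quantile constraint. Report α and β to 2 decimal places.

With mean 0.66 fixed, write α = 0.66s, β = 0.34s where s = α+β.
Need P(θ < 0.7) = 0.8 under Beta(0.66s, 0.34s). Normal approximation: (q−m)/√(m(1−m)/s) ≈ z_{0.8} = 0.842, so s ≈ 0.66·0.34·(0.842)²/(0.7−0.66)² = 99.3.
At s = 99.3: P(θ<0.7) ≈ 0.798. Adjusting to match 0.8 gives s ≈ 100.86.
So α = 0.66·100.86 ≈ 66.56, β = 0.34·100.86 ≈ 34.29.

α ≈ 66.56, β ≈ 34.29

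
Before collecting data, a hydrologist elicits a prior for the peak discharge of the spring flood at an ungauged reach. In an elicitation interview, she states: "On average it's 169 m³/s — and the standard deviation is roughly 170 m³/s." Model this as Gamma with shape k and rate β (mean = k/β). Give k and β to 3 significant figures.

For Gamma(k, rate β): mean = k/β, variance = k/β², so CV = 1/√k.
CV = SD/mean = 170/169 = 1.006, hence k = 1/CV² = 0.988.
Then β = k/mean = 0.988/169 = 0.00585.

k ≈ 0.988, β ≈ 0.00585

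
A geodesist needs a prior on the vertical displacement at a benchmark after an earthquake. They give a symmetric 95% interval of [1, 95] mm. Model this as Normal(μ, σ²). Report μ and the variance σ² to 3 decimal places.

A symmetric 95% interval runs μ ± z·σ with z = 1.96.
Half-width = 47, so σ = 47/1.96 = 23.9800 and σ² = 575.042.
μ is the interval midpoint, 48.000.

μ = 48.000, σ² = 575.042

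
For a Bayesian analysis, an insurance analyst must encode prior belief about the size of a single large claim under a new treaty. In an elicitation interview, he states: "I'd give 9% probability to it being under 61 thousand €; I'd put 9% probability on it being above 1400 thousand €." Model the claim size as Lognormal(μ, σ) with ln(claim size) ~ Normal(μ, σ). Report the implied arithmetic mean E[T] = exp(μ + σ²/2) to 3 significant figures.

If T ~ Lognormal(μ,σ) then ln T ~ Normal(μ,σ), so the p-quantile of ln T is μ + z_p·σ.
ln(61) = 4.111 and ln(1400) = 7.244; z_{0.09} = -1.341, z_{0.91} = 1.341.
σ = (7.244 − 4.111)/(1.341 − (-1.341)) = 1.169.
μ = 4.111 − (-1.341)·1.169 = 5.678.
E[T] = exp(μ + σ²/2) = exp(5.678 + 0.6827) = 578 thousand €.

E[T] ≈ 578 thousand €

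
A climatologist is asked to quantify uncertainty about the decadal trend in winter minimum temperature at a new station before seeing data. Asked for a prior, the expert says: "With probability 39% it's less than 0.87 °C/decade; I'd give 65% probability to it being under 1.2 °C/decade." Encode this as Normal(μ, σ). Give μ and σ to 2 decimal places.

The p-quantile of Normal(μ,σ) is μ + z_p·σ, with z_{0.39} = -0.2793 and z_{0.65} = 0.3853.
Eliminate σ: μ = (z₂·x₁ − z₁·x₂)/(z₂ − z₁) = (0.3853·0.87 − (-0.2793)·1.2)/0.6646 = 1.01.
Then σ = (x₂ − x₁)/(z₂ − z₁) = (1.2 − 0.87)/0.6646 = 0.50.

μ = 1.01, σ = 0.50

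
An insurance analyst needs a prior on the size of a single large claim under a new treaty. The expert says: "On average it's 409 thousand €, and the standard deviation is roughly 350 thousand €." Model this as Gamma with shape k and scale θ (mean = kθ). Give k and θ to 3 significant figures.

k ≈ 1.37, θ ≈ 300

For Gamma(k, scale θ): mean = kθ, variance = kθ², so CV = 1/√k.
CV = SD/mean = 350/409 = 0.8557, hence k = 1/CV² = 1.37.
Then θ = mean/k = 409/1.37 = 300.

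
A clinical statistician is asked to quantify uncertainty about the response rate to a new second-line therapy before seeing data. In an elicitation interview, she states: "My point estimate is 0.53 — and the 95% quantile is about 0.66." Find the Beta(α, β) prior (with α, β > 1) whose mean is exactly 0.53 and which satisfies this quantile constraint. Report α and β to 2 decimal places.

With mean 0.53 fixed, write α = 0.53s, β = 0.47s where s = α+β.
Need P(θ < 0.66) = 0.95 under Beta(0.53s, 0.47s). Normal approximation: (q−m)/√(m(1−m)/s) ≈ z_{0.95} = 1.64, so s ≈ 0.53·0.47·(1.64)²/(0.66−0.53)² = 39.9.
At s = 39.9: P(θ<0.66) ≈ 0.953. Adjusting to match 0.95 gives s ≈ 38.45.
So α = 0.53·38.45 ≈ 20.38, β = 0.47·38.45 ≈ 18.07.

α ≈ 20.38, β ≈ 18.07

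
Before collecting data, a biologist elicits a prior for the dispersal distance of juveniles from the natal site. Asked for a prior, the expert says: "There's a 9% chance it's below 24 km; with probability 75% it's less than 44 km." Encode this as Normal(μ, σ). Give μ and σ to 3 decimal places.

For Normal(μ,σ), the p-quantile is μ + z_p·σ. Here z_{0.09} = -1.341, z_{0.75} = 0.6745.
So 24 = μ − 1.341σ and 44 = μ + 0.6745σ.
Subtracting: σ = (44 − 24)/(0.6745 − (-1.341)) = 9.924.
Then μ = 24 − (-1.341)·9.924 = 37.306.

μ = 37.306, σ = 9.924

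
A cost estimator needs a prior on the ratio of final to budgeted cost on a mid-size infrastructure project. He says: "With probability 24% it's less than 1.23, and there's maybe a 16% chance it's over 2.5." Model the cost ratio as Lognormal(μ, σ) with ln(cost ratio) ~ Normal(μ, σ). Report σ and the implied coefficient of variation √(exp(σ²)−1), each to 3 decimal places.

σ ≈ 0.417, CV ≈ 0.436

If T ~ Lognormal(μ,σ) then ln T ~ Normal(μ,σ), so the p-quantile of ln T is μ + z_p·σ.
ln(1.23) = 0.207 and ln(2.5) = 0.9163; z_{0.24} = -0.7063, z_{0.84} = 0.9945.
σ = (0.9163 − 0.207)/(0.9945 − (-0.7063)) = 0.417.
μ = 0.207 − (-0.7063)·0.417 = 0.502.
CV = √(exp(σ²)−1) = √(exp(0.1739)−1) = 0.436.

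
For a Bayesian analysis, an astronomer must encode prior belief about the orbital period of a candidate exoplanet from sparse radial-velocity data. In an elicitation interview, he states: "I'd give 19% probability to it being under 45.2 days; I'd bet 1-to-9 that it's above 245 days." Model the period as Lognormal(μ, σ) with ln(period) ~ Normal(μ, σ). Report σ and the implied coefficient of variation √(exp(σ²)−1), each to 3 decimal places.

If T ~ Lognormal(μ,σ) then ln T ~ Normal(μ,σ), so the p-quantile of ln T is μ + z_p·σ.
ln(45.2) = 3.811 and ln(245) = 5.501; z_{0.19} = -0.8779, z_{0.9} = 1.282.
σ = (5.501 − 3.811)/(1.282 − (-0.8779)) = 0.783.
μ = 3.811 − (-0.8779)·0.783 = 4.498.
CV = √(exp(σ²)−1) = √(exp(0.6126)−1) = 0.919.

σ ≈ 0.783, CV ≈ 0.919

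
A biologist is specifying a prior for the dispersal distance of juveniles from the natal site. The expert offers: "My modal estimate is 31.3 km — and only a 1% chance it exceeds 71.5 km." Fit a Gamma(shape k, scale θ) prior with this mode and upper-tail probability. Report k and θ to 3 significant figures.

Gamma(k,θ) with k>1 has mode (k−1)θ, so θ = 31.3/(k−1).
Need P(X < 71.5) = 0.99 with θ tied to k this way. Start at k = 2, θ = 31.3: P(X<71.5) ≈ 0.666.
Too low — raise k to concentrate. Iterating converges to k ≈ 8.01.
Then θ = 31.3/(8.01−1) ≈ 4.46.

k ≈ 8.01, θ ≈ 4.46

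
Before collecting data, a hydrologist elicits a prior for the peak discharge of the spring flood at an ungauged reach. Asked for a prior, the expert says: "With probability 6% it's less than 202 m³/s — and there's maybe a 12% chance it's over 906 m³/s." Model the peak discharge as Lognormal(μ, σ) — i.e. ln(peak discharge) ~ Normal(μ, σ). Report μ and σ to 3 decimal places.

μ ≈ 6.163, σ ≈ 0.550

If T ~ Lognormal(μ,σ) then ln T ~ Normal(μ,σ), so the p-quantile of ln T is μ + z_p·σ.
ln(202) = 5.308 and ln(906) = 6.809; z_{0.06} = -1.555, z_{0.88} = 1.175.
σ = (6.809 − 5.308)/(1.175 − (-1.555)) = 0.550.
μ = 5.308 − (-1.555)·0.550 = 6.163.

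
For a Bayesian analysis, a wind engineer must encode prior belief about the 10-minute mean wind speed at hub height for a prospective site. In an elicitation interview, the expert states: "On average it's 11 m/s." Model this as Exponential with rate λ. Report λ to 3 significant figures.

Exponential mean = 1/λ, so λ = 1/11.0 = 0.0909.

λ ≈ 0.0909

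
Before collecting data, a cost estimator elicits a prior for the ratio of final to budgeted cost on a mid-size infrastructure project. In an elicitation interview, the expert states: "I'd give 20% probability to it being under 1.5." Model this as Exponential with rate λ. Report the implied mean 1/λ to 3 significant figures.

P(T < 1.5) = 1 − e^(−λ·1.5) = 0.2, so λ = −ln(1−0.2)/1.5 = −ln(0.8)/1.5 = 0.149.
Mean = 1/λ = 6.72.

mean ≈ 6.72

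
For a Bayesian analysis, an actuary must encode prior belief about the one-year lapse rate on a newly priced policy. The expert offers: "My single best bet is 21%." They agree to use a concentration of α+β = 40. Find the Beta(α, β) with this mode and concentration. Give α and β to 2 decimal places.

α = 8.98, β = 31.02

For α,β > 1 the Beta mode is (α−1)/(α+β−2). With α+β = 40, the mode is (α−1)/38.
Set (α−1)/38 = 0.21 → α = 1 + 0.21·38 = 8.98.
β = 40 − α = 31.02.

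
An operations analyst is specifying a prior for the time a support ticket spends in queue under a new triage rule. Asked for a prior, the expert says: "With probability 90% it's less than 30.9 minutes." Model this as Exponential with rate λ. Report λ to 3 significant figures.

P(T < 30.9) = 1 − e^(−λ·30.9) = 0.9, so λ = −ln(1−0.9)/30.9 = −ln(0.1)/30.9 = 0.0745.

λ ≈ 0.0745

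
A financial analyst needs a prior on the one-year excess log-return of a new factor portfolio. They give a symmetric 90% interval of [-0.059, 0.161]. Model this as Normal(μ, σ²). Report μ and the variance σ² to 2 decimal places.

μ = 0.05, σ² = 0.00

A symmetric 90% interval runs μ ± z·σ with z = 1.645.
Half-width = 0.11, so σ = 0.11/1.645 = 0.067 and σ² = 0.00.
μ is the interval midpoint, 0.05.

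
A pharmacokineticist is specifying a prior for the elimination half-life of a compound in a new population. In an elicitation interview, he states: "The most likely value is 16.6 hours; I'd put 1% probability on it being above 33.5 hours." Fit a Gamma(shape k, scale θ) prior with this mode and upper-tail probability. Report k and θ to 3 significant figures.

Gamma(k,θ) with k>1 has mode (k−1)θ, so θ = 16.6/(k−1).
Need P(X < 33.5) = 0.99 with θ tied to k this way. Start at k = 2, θ = 16.6: P(X<33.5) ≈ 0.599.
Too low — raise k to concentrate. Iterating converges to k ≈ 10.9.
Then θ = 16.6/(10.9−1) ≈ 1.67.

k ≈ 10.9, θ ≈ 1.67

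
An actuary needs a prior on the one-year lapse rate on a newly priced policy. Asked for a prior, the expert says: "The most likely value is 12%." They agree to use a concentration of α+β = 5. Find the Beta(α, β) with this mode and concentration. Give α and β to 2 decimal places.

α = 1.36, β = 3.64

For α,β > 1 the Beta mode is (α−1)/(α+β−2). With α+β = 5, the mode is (α−1)/3.
Set (α−1)/3 = 0.12 → α = 1 + 0.12·3 = 1.36.
β = 5 − α = 3.64.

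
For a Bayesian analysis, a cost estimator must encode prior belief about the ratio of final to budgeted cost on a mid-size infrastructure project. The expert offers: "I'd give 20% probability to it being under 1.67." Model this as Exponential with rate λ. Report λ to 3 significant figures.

P(T < 1.67) = 1 − e^(−λ·1.67) = 0.2, so λ = −ln(1−0.2)/1.67 = −ln(0.8)/1.67 = 0.134.

λ ≈ 0.134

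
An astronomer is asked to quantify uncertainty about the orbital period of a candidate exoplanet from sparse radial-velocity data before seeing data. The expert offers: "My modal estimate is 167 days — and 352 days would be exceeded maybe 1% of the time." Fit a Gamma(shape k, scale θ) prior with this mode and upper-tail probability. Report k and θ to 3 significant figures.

Gamma(k,θ) with k>1 has mode (k−1)θ, so θ = 167/(k−1).
Need P(X < 352) = 0.99 with θ tied to k this way. Start at k = 2, θ = 167: P(X<352) ≈ 0.622.
Too low — raise k to concentrate. Iterating converges to k ≈ 9.75.
Then θ = 167/(9.75−1) ≈ 19.1.

k ≈ 9.75, θ ≈ 19.1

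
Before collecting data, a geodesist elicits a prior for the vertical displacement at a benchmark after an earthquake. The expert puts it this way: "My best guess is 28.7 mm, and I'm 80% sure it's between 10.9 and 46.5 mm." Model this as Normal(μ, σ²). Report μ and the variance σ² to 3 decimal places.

μ = 28.700, σ² = 192.916

A symmetric 80% interval runs μ ± z·σ with z = 1.282.
Half-width = 17.8, so σ = 17.8/1.282 = 13.8894 and σ² = 192.916.
μ is the stated best guess, 28.700.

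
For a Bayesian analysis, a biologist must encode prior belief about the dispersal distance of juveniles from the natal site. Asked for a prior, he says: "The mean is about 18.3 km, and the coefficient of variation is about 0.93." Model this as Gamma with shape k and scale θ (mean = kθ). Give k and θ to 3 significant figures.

k ≈ 1.16, θ ≈ 15.8

For Gamma(k, scale θ): mean = kθ, variance = kθ², so CV = 1/√k.
CV = 0.93, hence k = 1/CV² = 1.16.
Then θ = mean/k = 18.3/1.16 = 15.8.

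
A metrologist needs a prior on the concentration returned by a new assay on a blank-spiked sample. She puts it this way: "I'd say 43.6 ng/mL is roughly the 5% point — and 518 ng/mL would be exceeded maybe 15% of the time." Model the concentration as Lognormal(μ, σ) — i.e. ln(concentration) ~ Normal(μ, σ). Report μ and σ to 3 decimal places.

μ ≈ 5.293, σ ≈ 0.923

If T ~ Lognormal(μ,σ) then ln T ~ Normal(μ,σ), so the p-quantile of ln T is μ + z_p·σ.
ln(43.6) = 3.775 and ln(518) = 6.25; z_{0.05} = -1.645, z_{0.85} = 1.036.
σ = (6.25 − 3.775)/(1.036 − (-1.645)) = 0.923.
μ = 3.775 − (-1.645)·0.923 = 5.293.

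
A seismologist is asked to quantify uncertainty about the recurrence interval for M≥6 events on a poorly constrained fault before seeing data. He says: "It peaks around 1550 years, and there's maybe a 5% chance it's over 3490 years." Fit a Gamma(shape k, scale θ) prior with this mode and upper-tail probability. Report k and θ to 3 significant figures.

Gamma(k,θ) with k>1 has mode (k−1)θ, so θ = 1550/(k−1).
Need P(X < 3490) = 0.95 with θ tied to k this way. Start at k = 2, θ = 1550: P(X<3490) ≈ 0.658.
Too low — raise k to concentrate. Iterating converges to k ≈ 5.17.
Then θ = 1550/(5.17−1) ≈ 372.

k ≈ 5.17, θ ≈ 372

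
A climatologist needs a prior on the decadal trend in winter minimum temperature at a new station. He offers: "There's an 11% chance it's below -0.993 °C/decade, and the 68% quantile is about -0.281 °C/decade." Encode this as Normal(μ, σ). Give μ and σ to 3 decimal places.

μ = -0.478, σ = 0.420

The p-quantile of Normal(μ,σ) is μ + z_p·σ, with z_{0.11} = -1.227 and z_{0.68} = 0.4677.
Eliminate σ: μ = (z₂·x₁ − z₁·x₂)/(z₂ − z₁) = (0.4677·-0.993 − (-1.227)·-0.281)/1.694 = -0.478.
Then σ = (x₂ − x₁)/(z₂ − z₁) = (-0.281 − -0.993)/1.694 = 0.420.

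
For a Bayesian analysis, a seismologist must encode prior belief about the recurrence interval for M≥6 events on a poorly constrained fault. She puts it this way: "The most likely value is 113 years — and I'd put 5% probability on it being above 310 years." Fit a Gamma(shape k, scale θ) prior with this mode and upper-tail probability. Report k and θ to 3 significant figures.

Gamma(k,θ) with k>1 has mode (k−1)θ, so θ = 113/(k−1).
Need P(X < 310) = 0.95 with θ tied to k this way. Start at k = 2, θ = 113: P(X<310) ≈ 0.759.
Too low — raise k to concentrate. Iterating converges to k ≈ 3.64.
Then θ = 113/(3.64−1) ≈ 42.9.

k ≈ 3.64, θ ≈ 42.9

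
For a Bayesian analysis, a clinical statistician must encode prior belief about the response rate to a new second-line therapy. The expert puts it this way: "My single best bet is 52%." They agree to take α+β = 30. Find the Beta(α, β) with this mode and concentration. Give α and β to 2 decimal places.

For α,β > 1 the Beta mode is (α−1)/(α+β−2). With α+β = 30, the mode is (α−1)/28.
Set (α−1)/28 = 0.52 → α = 1 + 0.52·28 = 15.56.
β = 30 − α = 14.44.

α = 15.56, β = 14.44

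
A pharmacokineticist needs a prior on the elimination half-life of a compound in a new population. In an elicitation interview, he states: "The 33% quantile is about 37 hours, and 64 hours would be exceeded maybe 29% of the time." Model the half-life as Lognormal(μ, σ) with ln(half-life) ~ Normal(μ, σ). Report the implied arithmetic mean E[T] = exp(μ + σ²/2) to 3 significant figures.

E[T] ≈ 54.9 hours

If T ~ Lognormal(μ,σ) then ln T ~ Normal(μ,σ), so the p-quantile of ln T is μ + z_p·σ.
ln(37) = 3.611 and ln(64) = 4.159; z_{0.33} = -0.4399, z_{0.71} = 0.5534.
σ = (4.159 − 3.611)/(0.5534 − (-0.4399)) = 0.552.
μ = 3.611 − (-0.4399)·0.552 = 3.854.
E[T] = exp(μ + σ²/2) = exp(3.854 + 0.1522) = 54.9 hours.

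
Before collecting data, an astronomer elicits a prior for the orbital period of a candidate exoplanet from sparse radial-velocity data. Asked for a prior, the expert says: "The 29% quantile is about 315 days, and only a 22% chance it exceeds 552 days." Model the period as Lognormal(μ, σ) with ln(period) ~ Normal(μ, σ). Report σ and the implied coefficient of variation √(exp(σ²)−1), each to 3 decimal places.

σ ≈ 0.423, CV ≈ 0.443

If T ~ Lognormal(μ,σ) then ln T ~ Normal(μ,σ), so the p-quantile of ln T is μ + z_p·σ.
ln(315) = 5.753 and ln(552) = 6.314; z_{0.29} = -0.5534, z_{0.78} = 0.7722.
σ = (6.314 − 5.753)/(0.7722 − (-0.5534)) = 0.423.
μ = 5.753 − (-0.5534)·0.423 = 5.987.
CV = √(exp(σ²)−1) = √(exp(0.1791)−1) = 0.443.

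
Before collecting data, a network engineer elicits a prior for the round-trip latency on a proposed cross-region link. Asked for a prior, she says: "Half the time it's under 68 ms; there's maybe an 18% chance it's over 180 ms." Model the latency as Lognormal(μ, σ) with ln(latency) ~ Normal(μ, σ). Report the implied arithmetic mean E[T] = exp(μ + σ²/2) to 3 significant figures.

If T ~ Lognormal(μ,σ) then ln T ~ Normal(μ,σ), so the p-quantile of ln T is μ + z_p·σ.
ln(68) = 4.22 and ln(180) = 5.193; z_{0.5} = 0, z_{0.82} = 0.9154.
σ = (5.193 − 4.22)/(0.9154 − (0)) = 1.063.
μ = 4.22 − (0)·1.063 = 4.220.
E[T] = exp(μ + σ²/2) = exp(4.220 + 0.5655) = 120 ms.

E[T] ≈ 120 ms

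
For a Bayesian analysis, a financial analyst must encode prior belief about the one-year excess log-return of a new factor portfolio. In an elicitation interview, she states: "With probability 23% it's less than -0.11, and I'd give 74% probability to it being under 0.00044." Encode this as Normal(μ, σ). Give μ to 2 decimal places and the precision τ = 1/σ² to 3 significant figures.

The p-quantile of Normal(μ,σ) is μ + z_p·σ, with z_{0.23} = -0.7388 and z_{0.74} = 0.6433.
Eliminate σ: μ = (z₂·x₁ − z₁·x₂)/(z₂ − z₁) = (0.6433·-0.11 − (-0.7388)·0.00044)/1.382 = -0.05.
Then σ = (x₂ − x₁)/(z₂ − z₁) = (0.00044 − -0.11)/1.382 = 0.08.
Precision τ = 1/σ² = 1/0.0799² = 157.

μ = -0.05, τ = 157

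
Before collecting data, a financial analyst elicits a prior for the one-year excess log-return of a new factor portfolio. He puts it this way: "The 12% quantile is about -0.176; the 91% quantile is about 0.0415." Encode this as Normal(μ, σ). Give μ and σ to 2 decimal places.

μ = -0.07, σ = 0.09

For Normal(μ,σ), the p-quantile is μ + z_p·σ. Here z_{0.12} = -1.175, z_{0.91} = 1.341.
So -0.176 = μ − 1.175σ and 0.0415 = μ + 1.341σ.
Subtracting: σ = (0.0415 − -0.176)/(1.341 − (-1.175)) = 0.09.
Then μ = -0.176 − (-1.175)·0.09 = -0.07.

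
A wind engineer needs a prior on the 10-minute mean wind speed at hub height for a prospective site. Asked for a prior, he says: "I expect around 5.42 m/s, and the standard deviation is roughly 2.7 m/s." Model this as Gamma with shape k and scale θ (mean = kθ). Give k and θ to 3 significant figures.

k ≈ 4.03, θ ≈ 1.35

For Gamma(k, scale θ): mean = kθ, variance = kθ², so CV = 1/√k.
CV = SD/mean = 2.7/5.42 = 0.4982, hence k = 1/CV² = 4.03.
Then θ = mean/k = 5.42/4.03 = 1.35.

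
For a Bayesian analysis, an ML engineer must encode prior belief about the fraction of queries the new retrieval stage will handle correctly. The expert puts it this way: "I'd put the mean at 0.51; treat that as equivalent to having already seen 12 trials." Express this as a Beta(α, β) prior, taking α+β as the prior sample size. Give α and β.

Under the effective-sample-size interpretation, Beta(α, β) has prior mean α/(α+β) and prior sample size α+β.
So α+β = 12 and α/(α+β) = 0.51, giving α = 0.51·12 = 6.12 and β = 12 − 6.12 = 5.88.

α = 6.12, β = 5.88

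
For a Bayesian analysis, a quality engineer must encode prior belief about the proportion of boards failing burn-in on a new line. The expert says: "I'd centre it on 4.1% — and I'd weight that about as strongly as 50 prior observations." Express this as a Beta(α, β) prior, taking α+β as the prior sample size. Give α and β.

Under the effective-sample-size interpretation, Beta(α, β) has prior mean α/(α+β) and prior sample size α+β.
So α+β = 50 and α/(α+β) = 0.041, giving α = 0.041·50 = 2.05 and β = 50 − 2.05 = 47.95.

α = 2.05, β = 47.95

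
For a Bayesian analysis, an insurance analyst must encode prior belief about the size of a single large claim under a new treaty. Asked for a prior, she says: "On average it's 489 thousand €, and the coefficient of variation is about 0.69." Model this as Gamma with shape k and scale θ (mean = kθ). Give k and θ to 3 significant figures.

For Gamma(k, scale θ): mean = kθ, variance = kθ², so CV = 1/√k.
CV = 0.69, hence k = 1/CV² = 2.1.
Then θ = mean/k = 489/2.1 = 233.

k ≈ 2.1, θ ≈ 233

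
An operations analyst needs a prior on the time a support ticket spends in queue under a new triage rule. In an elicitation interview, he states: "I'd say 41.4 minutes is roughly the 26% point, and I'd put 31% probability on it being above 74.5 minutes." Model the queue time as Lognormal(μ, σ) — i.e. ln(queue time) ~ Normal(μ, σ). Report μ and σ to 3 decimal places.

If T ~ Lognormal(μ,σ) then ln T ~ Normal(μ,σ), so the p-quantile of ln T is μ + z_p·σ.
ln(41.4) = 3.723 and ln(74.5) = 4.311; z_{0.26} = -0.6433, z_{0.69} = 0.4959.
σ = (4.311 − 3.723)/(0.4959 − (-0.6433)) = 0.516.
μ = 3.723 − (-0.6433)·0.516 = 4.055.

μ ≈ 4.055, σ ≈ 0.516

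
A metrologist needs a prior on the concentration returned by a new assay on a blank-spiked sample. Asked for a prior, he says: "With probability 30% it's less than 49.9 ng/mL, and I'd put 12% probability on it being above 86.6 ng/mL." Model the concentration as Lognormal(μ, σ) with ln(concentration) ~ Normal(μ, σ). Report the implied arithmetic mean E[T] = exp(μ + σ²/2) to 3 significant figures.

If T ~ Lognormal(μ,σ) then ln T ~ Normal(μ,σ), so the p-quantile of ln T is μ + z_p·σ.
ln(49.9) = 3.91 and ln(86.6) = 4.461; z_{0.3} = -0.5244, z_{0.88} = 1.175.
σ = (4.461 − 3.91)/(1.175 − (-0.5244)) = 0.324.
μ = 3.91 − (-0.5244)·0.324 = 4.080.
E[T] = exp(μ + σ²/2) = exp(4.080 + 0.0526) = 62.3 ng/mL.

E[T] ≈ 62.3 ng/mL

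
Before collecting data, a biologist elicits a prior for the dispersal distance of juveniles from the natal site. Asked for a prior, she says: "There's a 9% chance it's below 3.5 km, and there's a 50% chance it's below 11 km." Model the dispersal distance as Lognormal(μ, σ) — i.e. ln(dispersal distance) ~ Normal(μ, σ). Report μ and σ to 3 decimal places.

μ ≈ 2.398, σ ≈ 0.854

If T ~ Lognormal(μ,σ) then ln T ~ Normal(μ,σ), so the p-quantile of ln T is μ + z_p·σ.
ln(3.5) = 1.253 and ln(11) = 2.398; z_{0.09} = -1.341, z_{0.5} = 0.
σ = (2.398 − 1.253)/(0 − (-1.341)) = 0.854.
μ = 1.253 − (-1.341)·0.854 = 2.398.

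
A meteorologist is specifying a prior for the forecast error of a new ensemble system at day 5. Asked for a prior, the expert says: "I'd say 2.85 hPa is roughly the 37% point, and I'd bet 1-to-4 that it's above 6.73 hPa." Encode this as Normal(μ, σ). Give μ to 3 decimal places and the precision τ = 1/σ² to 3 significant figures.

μ = 3.947, τ = 0.0915

The p-quantile of Normal(μ,σ) is μ + z_p·σ, with z_{0.37} = -0.3319 and z_{0.8} = 0.8416.
Eliminate σ: μ = (z₂·x₁ − z₁·x₂)/(z₂ − z₁) = (0.8416·2.85 − (-0.3319)·6.73)/1.173 = 3.947.
Then σ = (x₂ − x₁)/(z₂ − z₁) = (6.73 − 2.85)/1.173 = 3.306.
Precision τ = 1/σ² = 1/3.306² = 0.0915.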